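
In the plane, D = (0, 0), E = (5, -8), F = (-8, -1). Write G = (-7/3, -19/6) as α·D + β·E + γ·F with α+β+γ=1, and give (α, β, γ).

(1/6, 1/3, 1/2)

Signed area of the reference triangle: [DEF] = ½·(0·(-8−(-1)) + 5·(-1−0) + (-8)·(0−(-8))) = ½·(0 − 5 − 64) = -69/2.
[GEF] = ½·((-7/3)·(-8−(-1)) + 5·(-1−(-19/6)) + (-8)·(-19/6−(-8))) = ½·(49/3 + 65/6 − 116/3) = -23/4, so the D-coordinate is (-23/4)/(-69/2) = 1/6.
[DGF] = ½·(0·(-19/6−(-1)) + (-7/3)·(-1−0) + (-8)·(0−(-19/6))) = ½·(0 + 7/3 − 76/3) = -23/2, so the E-coordinate is 1/3.
[DEG] = ½·(0·(-8−(-19/6)) + 5·(-19/6−0) + (-7/3)·(0−(-8))) = ½·(0 − 95/6 − 56/3) = -69/4, so the F-coordinate is 1/2.
Check: 1/6 + 1/3 + 1/2 = 1.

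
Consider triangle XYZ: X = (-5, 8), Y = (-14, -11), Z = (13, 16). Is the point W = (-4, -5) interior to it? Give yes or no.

Barycentric coordinates of W: (-2/5, 121/135, 68/135).
The three coordinates are negative, positive, positive; a point is interior exactly when all three are positive.

no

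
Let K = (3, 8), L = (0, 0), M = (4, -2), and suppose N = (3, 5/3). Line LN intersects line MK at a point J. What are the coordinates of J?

(18/5, 2)

Barycentric coordinates of N with respect to KLM: (1/3, 1/6, 1/2).
On side MK the L-coordinate is zero; dropping N's L-weight 1/6 and renormalizing the remaining 1/2 : 1/3 gives weights 3/5, 2/5 on M, K.
J = (3/5)·(4, -2) + (2/5)·(3, 8) = (18/5, 2).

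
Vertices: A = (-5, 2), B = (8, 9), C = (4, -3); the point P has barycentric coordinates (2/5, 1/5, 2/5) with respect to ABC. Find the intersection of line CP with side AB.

Line CP meets AB where the C-coordinate vanishes; zeroing P's C-weight and renormalizing leaves A, B-weights 2/5 : 1/5 → (2/3, 1/3).
So Q = (2/3)·A + (1/3)·B = (-2/3, 13/3).

(-2/3, 13/3)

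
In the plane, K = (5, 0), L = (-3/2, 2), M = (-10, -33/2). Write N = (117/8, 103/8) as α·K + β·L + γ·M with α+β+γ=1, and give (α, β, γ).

(3/2, 1/4, -3/4)

Signed area of the reference triangle: [KLM] = ½·(5·(2−(-33/2)) + (-3/2)·(-33/2−0) + (-10)·(0−2)) = ½·(185/2 + 99/4 + 20) = 549/8.
[NLM] = ½·((117/8)·(2−(-33/2)) + (-3/2)·(-33/2−(103/8)) + (-10)·(103/8−2)) = ½·(4329/16 + 705/16 − 435/4) = 1647/16, so the K-coordinate is (1647/16)/(549/8) = 3/2.
[KNM] = ½·(5·(103/8−(-33/2)) + (117/8)·(-33/2−0) + (-10)·(0−(103/8))) = ½·(1175/8 − 3861/16 + 515/4) = 549/32, so the L-coordinate is 1/4.
[KLN] = ½·(5·(2−(103/8)) + (-3/2)·(103/8−0) + (117/8)·(0−2)) = ½·(-435/8 − 309/16 − 117/4) = -1647/32, so the M-coordinate is -3/4.
Check: 3/2 + 1/4 − 3/4 = 1.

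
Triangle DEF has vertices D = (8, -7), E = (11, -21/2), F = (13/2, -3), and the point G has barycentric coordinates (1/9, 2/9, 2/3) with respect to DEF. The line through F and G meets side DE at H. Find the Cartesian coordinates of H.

(10, -28/3)

Line FG meets DE where the F-coordinate vanishes; zeroing G's F-weight and renormalizing leaves D, E-weights 1/9 : 2/9 → (1/3, 2/3).
So H = (1/3)·D + (2/3)·E = (10, -28/3).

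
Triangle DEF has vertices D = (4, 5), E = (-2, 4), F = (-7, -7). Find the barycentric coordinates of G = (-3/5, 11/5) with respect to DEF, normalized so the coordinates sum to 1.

(2/5, 2/5, 1/5)

Signed area of the reference triangle: [DEF] = ½·(4·(4−(-7)) + (-2)·(-7−5) + (-7)·(5−4)) = ½·(44 + 24 − 7) = 61/2.
[GEF] = ½·((-3/5)·(4−(-7)) + (-2)·(-7−(11/5)) + (-7)·(11/5−4)) = ½·(-33/5 + 92/5 + 63/5) = 61/5, so the D-coordinate is (61/5)/(61/2) = 2/5.
[DGF] = ½·(4·(11/5−(-7)) + (-3/5)·(-7−5) + (-7)·(5−(11/5))) = ½·(184/5 + 36/5 − 98/5) = 61/5, so the E-coordinate is 2/5.
[DEG] = ½·(4·(4−(11/5)) + (-2)·(11/5−5) + (-3/5)·(5−4)) = ½·(36/5 + 28/5 − 3/5) = 61/10, so the F-coordinate is 1/5.
Check: 2/5 + 2/5 + 1/5 = 1.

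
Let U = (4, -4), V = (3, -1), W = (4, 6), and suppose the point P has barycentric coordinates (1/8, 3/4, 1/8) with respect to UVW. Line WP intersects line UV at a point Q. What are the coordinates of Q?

Line WP meets UV where the W-coordinate vanishes; zeroing P's W-weight and renormalizing leaves U, V-weights 1/8 : 3/4 → (1/7, 6/7).
So Q = (1/7)·U + (6/7)·V = (22/7, -10/7).

(22/7, -10/7)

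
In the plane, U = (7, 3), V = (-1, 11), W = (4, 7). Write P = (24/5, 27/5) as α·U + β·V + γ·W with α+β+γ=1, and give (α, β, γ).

Signed area of the reference triangle: [UVW] = ½·(7·(11−7) + (-1)·(7−3) + 4·(3−11)) = ½·(28 − 4 − 32) = -4.
[PVW] = ½·((24/5)·(11−7) + (-1)·(7−(27/5)) + 4·(27/5−11)) = ½·(96/5 − 8/5 − 112/5) = -12/5, so the U-coordinate is (-12/5)/(-4) = 3/5.
[UPW] = ½·(7·(27/5−7) + (24/5)·(7−3) + 4·(3−(27/5))) = ½·(-56/5 + 96/5 − 48/5) = -4/5, so the V-coordinate is 1/5.
[UVP] = ½·(7·(11−(27/5)) + (-1)·(27/5−3) + (24/5)·(3−11)) = ½·(196/5 − 12/5 − 192/5) = -4/5, so the W-coordinate is 1/5.
Check: 3/5 + 1/5 + 1/5 = 1.

(3/5, 1/5, 1/5)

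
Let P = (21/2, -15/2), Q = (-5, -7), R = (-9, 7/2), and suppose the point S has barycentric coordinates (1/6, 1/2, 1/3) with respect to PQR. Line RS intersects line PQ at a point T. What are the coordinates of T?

(-9/8, -57/8)

Line RS meets PQ where the R-coordinate vanishes; zeroing S's R-weight and renormalizing leaves P, Q-weights 1/6 : 1/2 → (1/4, 3/4).
So T = (1/4)·P + (3/4)·Q = (-9/8, -57/8).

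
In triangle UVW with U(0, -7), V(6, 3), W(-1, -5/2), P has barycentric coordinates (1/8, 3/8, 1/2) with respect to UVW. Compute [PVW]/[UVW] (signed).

1/8

The signed ratio [PVW]/[UVW] equals the barycentric coordinate of P at vertex U, which is 1/8.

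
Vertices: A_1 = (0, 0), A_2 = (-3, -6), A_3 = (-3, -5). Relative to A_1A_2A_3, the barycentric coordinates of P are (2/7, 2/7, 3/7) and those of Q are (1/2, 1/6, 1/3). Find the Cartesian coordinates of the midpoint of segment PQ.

Barycentric coordinates of the midpoint are the average: (11/28, 19/84, 8/21).
Converting: (11/28)·A_1 + (19/84)·A_2 + (8/21)·A_3 = (-51/28, -137/42).

(-51/28, -137/42)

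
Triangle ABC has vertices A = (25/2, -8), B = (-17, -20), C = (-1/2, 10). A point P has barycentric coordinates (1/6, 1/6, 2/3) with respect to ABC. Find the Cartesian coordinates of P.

(-13/12, 2)

P = (1/6)·A + (1/6)·B + (2/3)·C.
x-coordinate: (1/6)·(25/2) + (1/6)·(-17) + (2/3)·(-1/2) = -13/12.
y-coordinate: (1/6)·(-8) + (1/6)·(-20) + (2/3)·10 = 2.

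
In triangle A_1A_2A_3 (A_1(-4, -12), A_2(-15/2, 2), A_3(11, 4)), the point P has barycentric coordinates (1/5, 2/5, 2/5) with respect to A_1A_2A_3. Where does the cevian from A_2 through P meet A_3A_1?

(6, -4/3)

Line A_2P meets A_3A_1 where the A_2-coordinate vanishes; zeroing P's A_2-weight and renormalizing leaves A_3, A_1-weights 2/5 : 1/5 → (2/3, 1/3).
So Q = (2/3)·A_3 + (1/3)·A_1 = (6, -4/3).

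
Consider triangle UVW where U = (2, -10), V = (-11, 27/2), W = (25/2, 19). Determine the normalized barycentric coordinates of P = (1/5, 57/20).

Signed area of the reference triangle: [UVW] = ½·(2·(27/2−19) + (-11)·(19−(-10)) + (25/2)·(-10−(27/2))) = ½·(-11 − 319 − 1175/4) = -2495/8.
[PVW] = ½·((1/5)·(27/2−19) + (-11)·(19−(57/20)) + (25/2)·(57/20−(27/2))) = ½·(-11/10 − 3553/20 − 1065/8) = -2495/16, so the U-coordinate is (-2495/16)/(-2495/8) = 1/2.
[UPW] = ½·(2·(57/20−19) + (1/5)·(19−(-10)) + (25/2)·(-10−(57/20))) = ½·(-323/10 + 29/5 − 1285/8) = -1497/16, so the V-coordinate is 3/10.
[UVP] = ½·(2·(27/2−(57/20)) + (-11)·(57/20−(-10)) + (1/5)·(-10−(27/2))) = ½·(213/10 − 2827/20 − 47/10) = -499/8, so the W-coordinate is 1/5.

(1/2, 3/10, 1/5)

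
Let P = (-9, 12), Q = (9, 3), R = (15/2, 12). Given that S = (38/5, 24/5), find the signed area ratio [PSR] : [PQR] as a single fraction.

4/5

[PQR] = ½·((-9)·(3−12) + 9·(12−12) + (15/2)·(12−3)) = ½·(81 + 0 + 135/2) = 297/4.
[PSR] = ½·((-9)·(24/5−12) + (38/5)·(12−12) + (15/2)·(12−(24/5))) = ½·(324/5 + 0 + 54) = 297/5, so the ratio is (297/5)/(297/4) = 4/5.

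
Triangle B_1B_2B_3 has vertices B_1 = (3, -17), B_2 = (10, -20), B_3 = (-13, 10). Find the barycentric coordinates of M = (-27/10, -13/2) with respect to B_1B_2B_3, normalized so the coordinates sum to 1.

(1/2, 1/10, 2/5)

Signed area of the reference triangle: [B_1B_2B_3] = ½·(3·(-20−10) + 10·(10−(-17)) + (-13)·(-17−(-20))) = ½·(-90 + 270 − 39) = 141/2.
[MB_2B_3] = ½·((-27/10)·(-20−10) + 10·(10−(-13/2)) + (-13)·(-13/2−(-20))) = ½·(81 + 165 − 351/2) = 141/4, so the B_1-coordinate is (141/4)/(141/2) = 1/2.
[B_1MB_3] = ½·(3·(-13/2−10) + (-27/10)·(10−(-17)) + (-13)·(-17−(-13/2))) = ½·(-99/2 − 729/10 + 273/2) = 141/20, so the B_2-coordinate is 1/10.
[B_1B_2M] = ½·(3·(-20−(-13/2)) + 10·(-13/2−(-17)) + (-27/10)·(-17−(-20))) = ½·(-81/2 + 105 − 81/10) = 141/5, so the B_3-coordinate is 2/5.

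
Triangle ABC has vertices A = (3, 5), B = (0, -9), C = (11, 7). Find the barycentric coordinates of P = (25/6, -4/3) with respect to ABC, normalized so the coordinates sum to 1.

(1/6, 1/2, 1/3)

Signed area of the reference triangle: [ABC] = ½·(3·(-9−7) + 0·(7−5) + 11·(5−(-9))) = ½·(-48 + 0 + 154) = 53.
[PBC] = ½·((25/6)·(-9−7) + 0·(7−(-4/3)) + 11·(-4/3−(-9))) = ½·(-200/3 + 0 + 253/3) = 53/6, so the A-coordinate is (53/6)/53 = 1/6.
[APC] = ½·(3·(-4/3−7) + (25/6)·(7−5) + 11·(5−(-4/3))) = ½·(-25 + 25/3 + 209/3) = 53/2, so the B-coordinate is 1/2.
[ABP] = ½·(3·(-9−(-4/3)) + 0·(-4/3−5) + (25/6)·(5−(-9))) = ½·(-23 + 0 + 175/3) = 53/3, so the C-coordinate is 1/3.
Check: 1/6 + 1/2 + 1/3 = 1.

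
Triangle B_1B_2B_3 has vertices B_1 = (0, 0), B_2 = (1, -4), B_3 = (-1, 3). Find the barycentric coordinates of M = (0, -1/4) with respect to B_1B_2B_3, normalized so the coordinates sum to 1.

(1/2, 1/4, 1/4)

Signed area of the reference triangle: [B_1B_2B_3] = ½·(0·(-4−3) + 1·(3−0) + (-1)·(0−(-4))) = ½·(0 + 3 − 4) = -1/2.
[MB_2B_3] = ½·(0·(-4−3) + 1·(3−(-1/4)) + (-1)·(-1/4−(-4))) = ½·(0 + 13/4 − 15/4) = -1/4, so the B_1-coordinate is (-1/4)/(-1/2) = 1/2.
[B_1MB_3] = ½·(0·(-1/4−3) + 0·(3−0) + (-1)·(0−(-1/4))) = ½·(0 + 0 − 1/4) = -1/8, so the B_2-coordinate is 1/4.
[B_1B_2M] = ½·(0·(-4−(-1/4)) + 1·(-1/4−0) + 0·(0−(-4))) = ½·(0 − 1/4 + 0) = -1/8, so the B_3-coordinate is 1/4.
Check: 1/2 + 1/4 + 1/4 = 1.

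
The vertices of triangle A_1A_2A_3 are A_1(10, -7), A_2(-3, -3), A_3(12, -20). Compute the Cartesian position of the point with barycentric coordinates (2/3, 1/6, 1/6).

P = (2/3)·A_1 + (1/6)·A_2 + (1/6)·A_3.
x-coordinate: (2/3)·10 + (1/6)·(-3) + (1/6)·12 = 49/6.
y-coordinate: (2/3)·(-7) + (1/6)·(-3) + (1/6)·(-20) = -17/2.

(49/6, -17/2)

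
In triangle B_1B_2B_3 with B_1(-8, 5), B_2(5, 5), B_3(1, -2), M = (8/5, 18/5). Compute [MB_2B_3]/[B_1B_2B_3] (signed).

1/5

[B_1B_2B_3] = ½·((-8)·(5−(-2)) + 5·(-2−5) + 1·(5−5)) = ½·(-56 − 35 + 0) = -91/2.
[MB_2B_3] = ½·((8/5)·(5−(-2)) + 5·(-2−(18/5)) + 1·(18/5−5)) = ½·(56/5 − 28 − 7/5) = -91/10, so the ratio is (-91/10)/(-91/2) = 1/5.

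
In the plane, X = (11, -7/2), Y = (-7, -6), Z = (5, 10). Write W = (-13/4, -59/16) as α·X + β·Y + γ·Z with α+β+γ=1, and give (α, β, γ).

(1/8, 3/4, 1/8)

Signed area of the reference triangle: [XYZ] = ½·(11·(-6−10) + (-7)·(10−(-7/2)) + 5·(-7/2−(-6))) = ½·(-176 − 189/2 + 25/2) = -129.
[WYZ] = ½·((-13/4)·(-6−10) + (-7)·(10−(-59/16)) + 5·(-59/16−(-6))) = ½·(52 − 1533/16 + 185/16) = -129/8, so the X-coordinate is (-129/8)/(-129) = 1/8.
[XWZ] = ½·(11·(-59/16−10) + (-13/4)·(10−(-7/2)) + 5·(-7/2−(-59/16))) = ½·(-2409/16 − 351/8 + 15/16) = -387/4, so the Y-coordinate is 3/4.
[XYW] = ½·(11·(-6−(-59/16)) + (-7)·(-59/16−(-7/2)) + (-13/4)·(-7/2−(-6))) = ½·(-407/16 + 21/16 − 65/8) = -129/8, so the Z-coordinate is 1/8.
Check: 1/8 + 3/4 + 1/8 = 1.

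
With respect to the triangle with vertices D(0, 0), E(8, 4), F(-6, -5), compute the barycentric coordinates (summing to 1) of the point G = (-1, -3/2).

(1/4, 1/4, 1/2)

Signed area of the reference triangle: [DEF] = ½·(0·(4−(-5)) + 8·(-5−0) + (-6)·(0−4)) = ½·(0 − 40 + 24) = -8.
[GEF] = ½·((-1)·(4−(-5)) + 8·(-5−(-3/2)) + (-6)·(-3/2−4)) = ½·(-9 − 28 + 33) = -2, so the D-coordinate is (-2)/(-8) = 1/4.
[DGF] = ½·(0·(-3/2−(-5)) + (-1)·(-5−0) + (-6)·(0−(-3/2))) = ½·(0 + 5 − 9) = -2, so the E-coordinate is 1/4.
[DEG] = ½·(0·(4−(-3/2)) + 8·(-3/2−0) + (-1)·(0−4)) = ½·(0 − 12 + 4) = -4, so the F-coordinate is 1/2.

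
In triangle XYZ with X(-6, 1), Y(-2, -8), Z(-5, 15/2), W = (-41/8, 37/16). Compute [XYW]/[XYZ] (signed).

3/8

[XYZ] = ½·((-6)·(-8−(15/2)) + (-2)·(15/2−1) + (-5)·(1−(-8))) = ½·(93 − 13 − 45) = 35/2.
[XYW] = ½·((-6)·(-8−(37/16)) + (-2)·(37/16−1) + (-41/8)·(1−(-8))) = ½·(495/8 − 21/8 − 369/8) = 105/16, so the ratio is (105/16)/(35/2) = 3/8.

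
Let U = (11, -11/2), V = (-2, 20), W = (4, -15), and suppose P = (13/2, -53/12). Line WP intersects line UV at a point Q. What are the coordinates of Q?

Barycentric coordinates of P with respect to UVW: (1/2, 1/6, 1/3).
On side UV the W-coordinate is zero; dropping P's W-weight 1/3 and renormalizing the remaining 1/2 : 1/6 gives weights 3/4, 1/4 on U, V.
Q = (3/4)·(11, -11/2) + (1/4)·(-2, 20) = (31/4, 7/8).

(31/4, 7/8)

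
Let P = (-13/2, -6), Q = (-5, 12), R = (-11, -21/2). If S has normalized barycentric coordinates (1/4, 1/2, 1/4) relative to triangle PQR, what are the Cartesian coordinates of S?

S = (1/4)·P + (1/2)·Q + (1/4)·R.
x-coordinate: (1/4)·(-13/2) + (1/2)·(-5) + (1/4)·(-11) = -55/8.
y-coordinate: (1/4)·(-6) + (1/2)·12 + (1/4)·(-21/2) = 15/8.

(-55/8, 15/8)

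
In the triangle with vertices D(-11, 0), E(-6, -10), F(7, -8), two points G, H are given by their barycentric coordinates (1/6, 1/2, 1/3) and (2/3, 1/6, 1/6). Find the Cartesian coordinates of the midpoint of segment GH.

Barycentric coordinates of the midpoint are the average: (5/12, 1/3, 1/4).
Converting: (5/12)·D + (1/3)·E + (1/4)·F = (-29/6, -16/3).

(-29/6, -16/3)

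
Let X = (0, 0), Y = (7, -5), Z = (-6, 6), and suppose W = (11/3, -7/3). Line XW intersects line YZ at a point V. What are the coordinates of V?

Barycentric coordinates of W with respect to XYZ: (1/6, 2/3, 1/6).
On side YZ the X-coordinate is zero; dropping W's X-weight 1/6 and renormalizing the remaining 2/3 : 1/6 gives weights 4/5, 1/5 on Y, Z.
V = (4/5)·(7, -5) + (1/5)·(-6, 6) = (22/5, -14/5).

(22/5, -14/5)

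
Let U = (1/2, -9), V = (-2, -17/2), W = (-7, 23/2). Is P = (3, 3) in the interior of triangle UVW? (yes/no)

no

Barycentric coordinates of P: (63/19, -113/38, 25/38).
The three coordinates are positive, negative, positive; a point is interior exactly when all three are positive.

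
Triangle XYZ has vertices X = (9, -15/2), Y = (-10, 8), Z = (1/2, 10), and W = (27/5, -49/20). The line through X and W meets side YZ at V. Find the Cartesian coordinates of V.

(-3, 28/3)

Barycentric coordinates of W with respect to XYZ: (7/10, 1/10, 1/5).
On side YZ the X-coordinate is zero; dropping W's X-weight 7/10 and renormalizing the remaining 1/10 : 1/5 gives weights 1/3, 2/3 on Y, Z.
V = (1/3)·(-10, 8) + (2/3)·(1/2, 10) = (-3, 28/3).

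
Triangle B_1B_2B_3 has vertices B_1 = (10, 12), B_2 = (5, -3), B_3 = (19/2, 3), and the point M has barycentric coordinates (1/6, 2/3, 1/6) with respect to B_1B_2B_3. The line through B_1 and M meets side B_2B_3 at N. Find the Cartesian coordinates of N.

Line B_1M meets B_2B_3 where the B_1-coordinate vanishes; zeroing M's B_1-weight and renormalizing leaves B_2, B_3-weights 2/3 : 1/6 → (4/5, 1/5).
So N = (4/5)·B_2 + (1/5)·B_3 = (59/10, -9/5).

(59/10, -9/5)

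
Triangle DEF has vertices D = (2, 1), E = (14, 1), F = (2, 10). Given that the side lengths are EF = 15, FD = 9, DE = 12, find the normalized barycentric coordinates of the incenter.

(5/12, 1/4, 1/3)

The incenter has barycentric coordinates proportional to the opposite side lengths: (15 : 9 : 12).
Normalizing by 15+9+12 = 36 gives (5/12, 1/4, 1/3).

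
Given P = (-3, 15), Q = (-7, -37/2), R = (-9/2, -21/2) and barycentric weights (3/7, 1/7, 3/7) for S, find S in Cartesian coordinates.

(-59/14, -5/7)

S = (3/7)·P + (1/7)·Q + (3/7)·R.
x-coordinate: (3/7)·(-3) + (1/7)·(-7) + (3/7)·(-9/2) = -59/14.
y-coordinate: (3/7)·15 + (1/7)·(-37/2) + (3/7)·(-21/2) = -5/7.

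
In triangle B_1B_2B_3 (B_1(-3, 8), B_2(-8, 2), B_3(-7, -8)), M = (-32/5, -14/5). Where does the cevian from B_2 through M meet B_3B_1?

Barycentric coordinates of M with respect to B_1B_2B_3: (1/5, 1/5, 3/5).
On side B_3B_1 the B_2-coordinate is zero; dropping M's B_2-weight 1/5 and renormalizing the remaining 3/5 : 1/5 gives weights 3/4, 1/4 on B_3, B_1.
N = (3/4)·(-7, -8) + (1/4)·(-3, 8) = (-6, -4).

(-6, -4)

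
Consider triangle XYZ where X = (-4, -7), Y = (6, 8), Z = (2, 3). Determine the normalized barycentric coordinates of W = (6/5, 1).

(2/5, 2/5, 1/5)

Signed area of the reference triangle: [XYZ] = ½·((-4)·(8−3) + 6·(3−(-7)) + 2·(-7−8)) = ½·(-20 + 60 − 30) = 5.
[WYZ] = ½·((6/5)·(8−3) + 6·(3−1) + 2·(1−8)) = ½·(6 + 12 − 14) = 2, so the X-coordinate is 2/5 = 2/5.
[XWZ] = ½·((-4)·(1−3) + (6/5)·(3−(-7)) + 2·(-7−1)) = ½·(8 + 12 − 16) = 2, so the Y-coordinate is 2/5.
[XYW] = ½·((-4)·(8−1) + 6·(1−(-7)) + (6/5)·(-7−8)) = ½·(-28 + 48 − 18) = 1, so the Z-coordinate is 1/5.
Check: 2/5 + 2/5 + 1/5 = 1.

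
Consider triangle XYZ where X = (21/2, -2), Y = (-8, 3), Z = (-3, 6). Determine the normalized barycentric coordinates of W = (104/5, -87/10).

(9/5, 1/10, -9/10)

Signed area of the reference triangle: [XYZ] = ½·((21/2)·(3−6) + (-8)·(6−(-2)) + (-3)·(-2−3)) = ½·(-63/2 − 64 + 15) = -161/4.
[WYZ] = ½·((104/5)·(3−6) + (-8)·(6−(-87/10)) + (-3)·(-87/10−3)) = ½·(-312/5 − 588/5 + 351/10) = -1449/20, so the X-coordinate is (-1449/20)/(-161/4) = 9/5.
[XWZ] = ½·((21/2)·(-87/10−6) + (104/5)·(6−(-2)) + (-3)·(-2−(-87/10))) = ½·(-3087/20 + 832/5 − 201/10) = -161/40, so the Y-coordinate is 1/10.
[XYW] = ½·((21/2)·(3−(-87/10)) + (-8)·(-87/10−(-2)) + (104/5)·(-2−3)) = ½·(2457/20 + 268/5 − 104) = 1449/40, so the Z-coordinate is -9/10.
Check: 9/5 + 1/10 − 9/10 = 1.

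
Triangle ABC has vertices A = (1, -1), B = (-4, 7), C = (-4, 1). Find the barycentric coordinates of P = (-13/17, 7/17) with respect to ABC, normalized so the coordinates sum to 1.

(11/17, 2/17, 4/17)

Signed area of the reference triangle: [ABC] = ½·(1·(7−1) + (-4)·(1−(-1)) + (-4)·(-1−7)) = ½·(6 − 8 + 32) = 15.
[PBC] = ½·((-13/17)·(7−1) + (-4)·(1−(7/17)) + (-4)·(7/17−7)) = ½·(-78/17 − 40/17 + 448/17) = 165/17, so the A-coordinate is (165/17)/15 = 11/17.
[APC] = ½·(1·(7/17−1) + (-13/17)·(1−(-1)) + (-4)·(-1−(7/17))) = ½·(-10/17 − 26/17 + 96/17) = 30/17, so the B-coordinate is 2/17.
[ABP] = ½·(1·(7−(7/17)) + (-4)·(7/17−(-1)) + (-13/17)·(-1−7)) = ½·(112/17 − 96/17 + 104/17) = 60/17, so the C-coordinate is 4/17.
Check: 11/17 + 2/17 + 4/17 = 1.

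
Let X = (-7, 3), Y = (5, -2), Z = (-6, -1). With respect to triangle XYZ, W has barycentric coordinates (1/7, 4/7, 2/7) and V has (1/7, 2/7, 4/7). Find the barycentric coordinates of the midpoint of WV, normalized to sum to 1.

Since both coordinate triples sum to 1, the midpoint's barycentrics are the componentwise average.
(1/7+1/7)/2 = 1/7; similarly 3/7 and 3/7.

(1/7, 3/7, 3/7)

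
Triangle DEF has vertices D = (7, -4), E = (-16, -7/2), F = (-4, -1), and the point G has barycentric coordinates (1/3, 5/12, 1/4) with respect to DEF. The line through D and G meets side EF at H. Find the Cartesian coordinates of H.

(-23/2, -41/16)

Line DG meets EF where the D-coordinate vanishes; zeroing G's D-weight and renormalizing leaves E, F-weights 5/12 : 1/4 → (5/8, 3/8).
So H = (5/8)·E + (3/8)·F = (-23/2, -41/16).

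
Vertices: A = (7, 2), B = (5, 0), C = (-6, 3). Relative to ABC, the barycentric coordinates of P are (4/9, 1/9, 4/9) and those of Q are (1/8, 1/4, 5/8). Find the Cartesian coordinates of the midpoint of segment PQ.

(-5/16, 313/144)

Barycentric coordinates of the midpoint are the average: (41/144, 13/72, 77/144).
Converting: (41/144)·A + (13/72)·B + (77/144)·C = (-5/16, 313/144).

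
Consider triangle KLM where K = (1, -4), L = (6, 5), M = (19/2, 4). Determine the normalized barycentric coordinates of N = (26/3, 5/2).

(1/6, -1/6, 1)

Signed area of the reference triangle: [KLM] = ½·(1·(5−4) + 6·(4−(-4)) + (19/2)·(-4−5)) = ½·(1 + 48 − 171/2) = -73/4.
[NLM] = ½·((26/3)·(5−4) + 6·(4−(5/2)) + (19/2)·(5/2−5)) = ½·(26/3 + 9 − 95/4) = -73/24, so the K-coordinate is (-73/24)/(-73/4) = 1/6.
[KNM] = ½·(1·(5/2−4) + (26/3)·(4−(-4)) + (19/2)·(-4−(5/2))) = ½·(-3/2 + 208/3 − 247/4) = 73/24, so the L-coordinate is -1/6.
[KLN] = ½·(1·(5−(5/2)) + 6·(5/2−(-4)) + (26/3)·(-4−5)) = ½·(5/2 + 39 − 78) = -73/4, so the M-coordinate is 1.
Check: 1/6 − 1/6 + 1 = 1.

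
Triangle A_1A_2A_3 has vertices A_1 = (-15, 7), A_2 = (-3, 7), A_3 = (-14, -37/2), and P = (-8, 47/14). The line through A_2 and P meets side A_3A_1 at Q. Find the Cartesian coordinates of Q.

Barycentric coordinates of P with respect to A_1A_2A_3: (2/7, 4/7, 1/7).
On side A_3A_1 the A_2-coordinate is zero; dropping P's A_2-weight 4/7 and renormalizing the remaining 1/7 : 2/7 gives weights 1/3, 2/3 on A_3, A_1.
Q = (1/3)·(-14, -37/2) + (2/3)·(-15, 7) = (-44/3, -3/2).

(-44/3, -3/2)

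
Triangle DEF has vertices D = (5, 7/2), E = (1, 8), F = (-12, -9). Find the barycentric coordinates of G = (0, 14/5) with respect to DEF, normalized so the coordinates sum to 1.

(2/5, 2/5, 1/5)

Signed area of the reference triangle: [DEF] = ½·(5·(8−(-9)) + 1·(-9−(7/2)) + (-12)·(7/2−8)) = ½·(85 − 25/2 + 54) = 253/4.
[GEF] = ½·(0·(8−(-9)) + 1·(-9−(14/5)) + (-12)·(14/5−8)) = ½·(0 − 59/5 + 312/5) = 253/10, so the D-coordinate is (253/10)/(253/4) = 2/5.
[DGF] = ½·(5·(14/5−(-9)) + 0·(-9−(7/2)) + (-12)·(7/2−(14/5))) = ½·(59 + 0 − 42/5) = 253/10, so the E-coordinate is 2/5.
[DEG] = ½·(5·(8−(14/5)) + 1·(14/5−(7/2)) + 0·(7/2−8)) = ½·(26 − 7/10 + 0) = 253/20, so the F-coordinate is 1/5.
Check: 2/5 + 2/5 + 1/5 = 1.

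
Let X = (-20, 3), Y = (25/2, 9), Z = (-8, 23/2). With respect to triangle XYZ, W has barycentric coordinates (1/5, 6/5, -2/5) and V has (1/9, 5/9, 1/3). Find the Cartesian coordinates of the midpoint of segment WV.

(1463/180, 479/60)

Barycentric coordinates of the midpoint are the average: (7/45, 79/90, -1/30).
Converting: (7/45)·X + (79/90)·Y + (-1/30)·Z = (1463/180, 479/60).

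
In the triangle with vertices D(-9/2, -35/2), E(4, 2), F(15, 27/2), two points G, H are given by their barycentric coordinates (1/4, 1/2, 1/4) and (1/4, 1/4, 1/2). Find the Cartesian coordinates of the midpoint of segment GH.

Barycentric coordinates of the midpoint are the average: (1/4, 3/8, 3/8).
Converting: (1/4)·D + (3/8)·E + (3/8)·F = (6, 23/16).

(6, 23/16)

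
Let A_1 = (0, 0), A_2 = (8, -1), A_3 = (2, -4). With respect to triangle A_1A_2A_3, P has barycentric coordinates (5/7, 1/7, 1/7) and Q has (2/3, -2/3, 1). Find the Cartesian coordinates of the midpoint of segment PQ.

Barycentric coordinates of the midpoint are the average: (29/42, -11/42, 4/7).
Converting: (29/42)·A_1 + (-11/42)·A_2 + (4/7)·A_3 = (-20/21, -85/42).

(-20/21, -85/42)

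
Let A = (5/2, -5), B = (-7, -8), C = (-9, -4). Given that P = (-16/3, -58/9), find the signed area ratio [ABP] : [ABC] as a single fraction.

2/9

[ABC] = ½·((5/2)·(-8−(-4)) + (-7)·(-4−(-5)) + (-9)·(-5−(-8))) = ½·(-10 − 7 − 27) = -22.
[ABP] = ½·((5/2)·(-8−(-58/9)) + (-7)·(-58/9−(-5)) + (-16/3)·(-5−(-8))) = ½·(-35/9 + 91/9 − 16) = -44/9, so the ratio is (-44/9)/(-22) = 2/9.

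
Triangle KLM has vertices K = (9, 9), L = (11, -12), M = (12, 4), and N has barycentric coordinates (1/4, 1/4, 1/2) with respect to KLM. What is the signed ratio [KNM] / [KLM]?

The signed ratio [KNM]/[KLM] equals the barycentric coordinate of N at vertex L, which is 1/4.

1/4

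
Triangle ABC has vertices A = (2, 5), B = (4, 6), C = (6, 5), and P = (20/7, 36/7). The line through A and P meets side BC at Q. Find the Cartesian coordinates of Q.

Barycentric coordinates of P with respect to ABC: (5/7, 1/7, 1/7).
On side BC the A-coordinate is zero; dropping P's A-weight 5/7 and renormalizing the remaining 1/7 : 1/7 gives weights 1/2, 1/2 on B, C.
Q = (1/2)·(4, 6) + (1/2)·(6, 5) = (5, 11/2).

(5, 11/2)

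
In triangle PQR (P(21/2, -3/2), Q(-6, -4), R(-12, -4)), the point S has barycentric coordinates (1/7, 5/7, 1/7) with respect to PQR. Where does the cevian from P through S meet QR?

(-7, -4)

Line PS meets QR where the P-coordinate vanishes; zeroing S's P-weight and renormalizing leaves Q, R-weights 5/7 : 1/7 → (5/6, 1/6).
So T = (5/6)·Q + (1/6)·R = (-7, -4).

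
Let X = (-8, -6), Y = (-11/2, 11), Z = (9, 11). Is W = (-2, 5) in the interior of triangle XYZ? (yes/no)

Barycentric coordinates of W: (6/17, 10/29, 149/493).
The three coordinates are positive, positive, positive; a point is interior exactly when all three are positive.

yes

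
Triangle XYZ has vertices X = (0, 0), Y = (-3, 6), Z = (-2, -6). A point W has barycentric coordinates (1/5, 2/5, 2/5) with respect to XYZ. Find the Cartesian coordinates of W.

(-2, 0)

W = (1/5)·X + (2/5)·Y + (2/5)·Z.
x-coordinate: (1/5)·0 + (2/5)·(-3) + (2/5)·(-2) = -2.
y-coordinate: (1/5)·0 + (2/5)·6 + (2/5)·(-6) = 0.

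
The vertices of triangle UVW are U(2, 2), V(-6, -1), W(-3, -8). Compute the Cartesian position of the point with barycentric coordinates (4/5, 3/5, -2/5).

P = (4/5)·U + (3/5)·V + (-2/5)·W.
x-coordinate: (4/5)·2 + (3/5)·(-6) + (-2/5)·(-3) = -4/5.
y-coordinate: (4/5)·2 + (3/5)·(-1) + (-2/5)·(-8) = 21/5.

(-4/5, 21/5)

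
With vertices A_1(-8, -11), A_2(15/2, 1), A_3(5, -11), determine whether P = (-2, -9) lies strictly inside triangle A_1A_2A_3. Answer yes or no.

Barycentric coordinates of P: (89/156, 1/6, 41/156).
The three coordinates are positive, positive, positive; a point is interior exactly when all three are positive.

yes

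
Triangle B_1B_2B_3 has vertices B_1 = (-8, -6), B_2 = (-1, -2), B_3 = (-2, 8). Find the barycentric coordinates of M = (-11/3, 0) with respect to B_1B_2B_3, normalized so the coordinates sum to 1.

(1/3, 1/3, 1/3)

Signed area of the reference triangle: [B_1B_2B_3] = ½·((-8)·(-2−8) + (-1)·(8−(-6)) + (-2)·(-6−(-2))) = ½·(80 − 14 + 8) = 37.
[MB_2B_3] = ½·((-11/3)·(-2−8) + (-1)·(8−0) + (-2)·(0−(-2))) = ½·(110/3 − 8 − 4) = 37/3, so the B_1-coordinate is (37/3)/37 = 1/3.
[B_1MB_3] = ½·((-8)·(0−8) + (-11/3)·(8−(-6)) + (-2)·(-6−0)) = ½·(64 − 154/3 + 12) = 37/3, so the B_2-coordinate is 1/3.
[B_1B_2M] = ½·((-8)·(-2−0) + (-1)·(0−(-6)) + (-11/3)·(-6−(-2))) = ½·(16 − 6 + 44/3) = 37/3, so the B_3-coordinate is 1/3.
Check: 1/3 + 1/3 + 1/3 = 1.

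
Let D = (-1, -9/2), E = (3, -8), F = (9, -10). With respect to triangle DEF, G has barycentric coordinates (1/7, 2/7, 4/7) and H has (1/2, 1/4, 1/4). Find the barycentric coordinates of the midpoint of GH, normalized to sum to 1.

(9/28, 15/56, 23/56)

Since both coordinate triples sum to 1, the midpoint's barycentrics are the componentwise average.
(1/7+1/2)/2 = 9/28; similarly 15/56 and 23/56.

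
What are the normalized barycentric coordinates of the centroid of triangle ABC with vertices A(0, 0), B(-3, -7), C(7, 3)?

The centroid is the average of the vertices, so each weight is 1/3.

(1/3, 1/3, 1/3)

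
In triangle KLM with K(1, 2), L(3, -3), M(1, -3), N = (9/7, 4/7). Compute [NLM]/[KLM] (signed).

[KLM] = ½·(1·(-3−(-3)) + 3·(-3−2) + 1·(2−(-3))) = ½·(0 − 15 + 5) = -5.
[NLM] = ½·((9/7)·(-3−(-3)) + 3·(-3−(4/7)) + 1·(4/7−(-3))) = ½·(0 − 75/7 + 25/7) = -25/7, so the ratio is (-25/7)/(-5) = 5/7.

5/7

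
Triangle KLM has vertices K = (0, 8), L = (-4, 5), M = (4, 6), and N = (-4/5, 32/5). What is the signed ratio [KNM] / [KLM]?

2/5

[KLM] = ½·(0·(5−6) + (-4)·(6−8) + 4·(8−5)) = ½·(0 + 8 + 12) = 10.
[KNM] = ½·(0·(32/5−6) + (-4/5)·(6−8) + 4·(8−(32/5))) = ½·(0 + 8/5 + 32/5) = 4, so the ratio is 4/10 = 2/5.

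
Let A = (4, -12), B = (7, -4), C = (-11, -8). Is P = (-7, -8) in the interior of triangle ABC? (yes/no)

Barycentric coordinates of P: (4/33, 4/33, 25/33).
The three coordinates are positive, positive, positive; a point is interior exactly when all three are positive.

yes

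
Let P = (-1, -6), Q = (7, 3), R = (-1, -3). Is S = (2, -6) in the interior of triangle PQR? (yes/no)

no

Barycentric coordinates of S: (7/4, 3/8, -9/8).
The three coordinates are positive, positive, negative; a point is interior exactly when all three are positive.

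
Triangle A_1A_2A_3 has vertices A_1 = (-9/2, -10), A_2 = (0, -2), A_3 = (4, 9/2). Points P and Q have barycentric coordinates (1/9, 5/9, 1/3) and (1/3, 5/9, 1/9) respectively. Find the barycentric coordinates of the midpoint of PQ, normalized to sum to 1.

Since both coordinate triples sum to 1, the midpoint's barycentrics are the componentwise average.
(1/9+1/3)/2 = 2/9; similarly 5/9 and 2/9.

(2/9, 5/9, 2/9)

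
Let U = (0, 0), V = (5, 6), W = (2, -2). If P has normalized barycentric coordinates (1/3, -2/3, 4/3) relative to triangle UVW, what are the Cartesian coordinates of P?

P = (1/3)·U + (-2/3)·V + (4/3)·W.
x-coordinate: (1/3)·0 + (-2/3)·5 + (4/3)·2 = -2/3.
y-coordinate: (1/3)·0 + (-2/3)·6 + (4/3)·(-2) = -20/3.

(-2/3, -20/3)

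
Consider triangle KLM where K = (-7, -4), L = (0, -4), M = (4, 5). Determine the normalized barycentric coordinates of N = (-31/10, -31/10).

(1/2, 2/5, 1/10)

Signed area of the reference triangle: [KLM] = ½·((-7)·(-4−5) + 0·(5−(-4)) + 4·(-4−(-4))) = ½·(63 + 0 + 0) = 63/2.
[NLM] = ½·((-31/10)·(-4−5) + 0·(5−(-31/10)) + 4·(-31/10−(-4))) = ½·(279/10 + 0 + 18/5) = 63/4, so the K-coordinate is (63/4)/(63/2) = 1/2.
[KNM] = ½·((-7)·(-31/10−5) + (-31/10)·(5−(-4)) + 4·(-4−(-31/10))) = ½·(567/10 − 279/10 − 18/5) = 63/5, so the L-coordinate is 2/5.
[KLN] = ½·((-7)·(-4−(-31/10)) + 0·(-31/10−(-4)) + (-31/10)·(-4−(-4))) = ½·(63/10 + 0 + 0) = 63/20, so the M-coordinate is 1/10.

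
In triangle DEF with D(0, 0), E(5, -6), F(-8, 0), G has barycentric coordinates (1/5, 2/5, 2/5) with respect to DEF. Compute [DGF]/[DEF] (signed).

2/5

The signed ratio [DGF]/[DEF] equals the barycentric coordinate of G at vertex E, which is 2/5.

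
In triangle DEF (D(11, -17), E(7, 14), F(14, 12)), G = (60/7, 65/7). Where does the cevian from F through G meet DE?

Barycentric coordinates of G with respect to DEF: (1/7, 5/7, 1/7).
On side DE the F-coordinate is zero; dropping G's F-weight 1/7 and renormalizing the remaining 1/7 : 5/7 gives weights 1/6, 5/6 on D, E.
H = (1/6)·(11, -17) + (5/6)·(7, 14) = (23/3, 53/6).

(23/3, 53/6)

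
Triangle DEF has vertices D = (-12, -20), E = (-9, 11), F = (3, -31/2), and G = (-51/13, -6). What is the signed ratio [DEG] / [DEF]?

6/13

[DEF] = ½·((-12)·(11−(-31/2)) + (-9)·(-31/2−(-20)) + 3·(-20−11)) = ½·(-318 − 81/2 − 93) = -903/4.
[DEG] = ½·((-12)·(11−(-6)) + (-9)·(-6−(-20)) + (-51/13)·(-20−11)) = ½·(-204 − 126 + 1581/13) = -2709/26, so the ratio is (-2709/26)/(-903/4) = 6/13.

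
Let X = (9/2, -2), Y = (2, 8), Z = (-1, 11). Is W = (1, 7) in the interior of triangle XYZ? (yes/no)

yes

Barycentric coordinates of W: (4/15, 8/45, 5/9).
The three coordinates are positive, positive, positive; a point is interior exactly when all three are positive.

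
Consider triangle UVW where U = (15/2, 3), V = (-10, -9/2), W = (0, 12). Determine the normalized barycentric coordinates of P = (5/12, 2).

(1/2, 1/3, 1/6)

Signed area of the reference triangle: [UVW] = ½·((15/2)·(-9/2−12) + (-10)·(12−3) + 0·(3−(-9/2))) = ½·(-495/4 − 90 + 0) = -855/8.
[PVW] = ½·((5/12)·(-9/2−12) + (-10)·(12−2) + 0·(2−(-9/2))) = ½·(-55/8 − 100 + 0) = -855/16, so the U-coordinate is (-855/16)/(-855/8) = 1/2.
[UPW] = ½·((15/2)·(2−12) + (5/12)·(12−3) + 0·(3−2)) = ½·(-75 + 15/4 + 0) = -285/8, so the V-coordinate is 1/3.
[UVP] = ½·((15/2)·(-9/2−2) + (-10)·(2−3) + (5/12)·(3−(-9/2))) = ½·(-195/4 + 10 + 25/8) = -285/16, so the W-coordinate is 1/6.
Check: 1/2 + 1/3 + 1/6 = 1.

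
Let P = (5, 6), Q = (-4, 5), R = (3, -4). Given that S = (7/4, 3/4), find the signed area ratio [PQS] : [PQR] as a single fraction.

1/2

[PQR] = ½·(5·(5−(-4)) + (-4)·(-4−6) + 3·(6−5)) = ½·(45 + 40 + 3) = 44.
[PQS] = ½·(5·(5−(3/4)) + (-4)·(3/4−6) + (7/4)·(6−5)) = ½·(85/4 + 21 + 7/4) = 22, so the ratio is 22/44 = 1/2.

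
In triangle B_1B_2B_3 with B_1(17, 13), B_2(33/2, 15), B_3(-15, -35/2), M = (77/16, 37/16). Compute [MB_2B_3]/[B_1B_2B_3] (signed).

1/4

[B_1B_2B_3] = ½·(17·(15−(-35/2)) + (33/2)·(-35/2−13) + (-15)·(13−15)) = ½·(1105/2 − 2013/4 + 30) = 317/8.
[MB_2B_3] = ½·((77/16)·(15−(-35/2)) + (33/2)·(-35/2−(37/16)) + (-15)·(37/16−15)) = ½·(5005/32 − 10461/32 + 3045/16) = 317/32, so the ratio is (317/32)/(317/8) = 1/4.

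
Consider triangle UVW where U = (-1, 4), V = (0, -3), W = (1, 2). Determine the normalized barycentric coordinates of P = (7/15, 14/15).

(2/15, 4/15, 3/5)

Signed area of the reference triangle: [UVW] = ½·((-1)·(-3−2) + 0·(2−4) + 1·(4−(-3))) = ½·(5 + 0 + 7) = 6.
[PVW] = ½·((7/15)·(-3−2) + 0·(2−(14/15)) + 1·(14/15−(-3))) = ½·(-7/3 + 0 + 59/15) = 4/5, so the U-coordinate is (4/5)/6 = 2/15.
[UPW] = ½·((-1)·(14/15−2) + (7/15)·(2−4) + 1·(4−(14/15))) = ½·(16/15 − 14/15 + 46/15) = 8/5, so the V-coordinate is 4/15.
[UVP] = ½·((-1)·(-3−(14/15)) + 0·(14/15−4) + (7/15)·(4−(-3))) = ½·(59/15 + 0 + 49/15) = 18/5, so the W-coordinate is 3/5.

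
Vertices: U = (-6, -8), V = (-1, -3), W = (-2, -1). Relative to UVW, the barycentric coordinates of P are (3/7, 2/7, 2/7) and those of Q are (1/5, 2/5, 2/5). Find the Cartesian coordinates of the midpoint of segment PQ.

Barycentric coordinates of the midpoint are the average: (11/35, 12/35, 12/35).
Converting: (11/35)·U + (12/35)·V + (12/35)·W = (-102/35, -136/35).

(-102/35, -136/35)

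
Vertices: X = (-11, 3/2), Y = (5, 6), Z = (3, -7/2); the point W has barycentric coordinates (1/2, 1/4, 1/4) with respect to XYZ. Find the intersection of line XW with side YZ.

(4, 5/4)

Line XW meets YZ where the X-coordinate vanishes; zeroing W's X-weight and renormalizing leaves Y, Z-weights 1/4 : 1/4 → (1/2, 1/2).
So V = (1/2)·Y + (1/2)·Z = (4, 5/4).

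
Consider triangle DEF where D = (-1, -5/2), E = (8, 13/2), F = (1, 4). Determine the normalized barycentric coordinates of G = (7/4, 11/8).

Signed area of the reference triangle: [DEF] = ½·((-1)·(13/2−4) + 8·(4−(-5/2)) + 1·(-5/2−(13/2))) = ½·(-5/2 + 52 − 9) = 81/4.
[GEF] = ½·((7/4)·(13/2−4) + 8·(4−(11/8)) + 1·(11/8−(13/2))) = ½·(35/8 + 21 − 41/8) = 81/8, so the D-coordinate is (81/8)/(81/4) = 1/2.
[DGF] = ½·((-1)·(11/8−4) + (7/4)·(4−(-5/2)) + 1·(-5/2−(11/8))) = ½·(21/8 + 91/8 − 31/8) = 81/16, so the E-coordinate is 1/4.
[DEG] = ½·((-1)·(13/2−(11/8)) + 8·(11/8−(-5/2)) + (7/4)·(-5/2−(13/2))) = ½·(-41/8 + 31 − 63/4) = 81/16, so the F-coordinate is 1/4.
Check: 1/2 + 1/4 + 1/4 = 1.

(1/2, 1/4, 1/4)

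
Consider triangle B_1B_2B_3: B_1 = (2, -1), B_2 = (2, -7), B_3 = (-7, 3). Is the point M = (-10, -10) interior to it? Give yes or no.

no

Barycentric coordinates of M: (-49/18, 43/18, 4/3).
The three coordinates are negative, positive, positive; a point is interior exactly when all three are positive.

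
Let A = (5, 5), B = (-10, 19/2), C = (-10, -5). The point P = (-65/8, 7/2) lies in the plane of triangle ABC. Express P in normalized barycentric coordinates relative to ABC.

(1/8, 1/2, 3/8)

Signed area of the reference triangle: [ABC] = ½·(5·(19/2−(-5)) + (-10)·(-5−5) + (-10)·(5−(19/2))) = ½·(145/2 + 100 + 45) = 435/4.
[PBC] = ½·((-65/8)·(19/2−(-5)) + (-10)·(-5−(7/2)) + (-10)·(7/2−(19/2))) = ½·(-1885/16 + 85 + 60) = 435/32, so the A-coordinate is (435/32)/(435/4) = 1/8.
[APC] = ½·(5·(7/2−(-5)) + (-65/8)·(-5−5) + (-10)·(5−(7/2))) = ½·(85/2 + 325/4 − 15) = 435/8, so the B-coordinate is 1/2.
[ABP] = ½·(5·(19/2−(7/2)) + (-10)·(7/2−5) + (-65/8)·(5−(19/2))) = ½·(30 + 15 + 585/16) = 1305/32, so the C-coordinate is 3/8.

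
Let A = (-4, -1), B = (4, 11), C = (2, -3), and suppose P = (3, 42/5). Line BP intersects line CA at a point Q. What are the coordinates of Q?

Barycentric coordinates of P with respect to ABC: (1/10, 4/5, 1/10).
On side CA the B-coordinate is zero; dropping P's B-weight 4/5 and renormalizing the remaining 1/10 : 1/10 gives weights 1/2, 1/2 on C, A.
Q = (1/2)·(2, -3) + (1/2)·(-4, -1) = (-1, -2).

(-1, -2)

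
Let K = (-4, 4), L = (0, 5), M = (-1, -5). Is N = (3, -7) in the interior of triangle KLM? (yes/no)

Barycentric coordinates of N: (-14/13, 10/13, 17/13).
The three coordinates are negative, positive, positive; a point is interior exactly when all three are positive.

no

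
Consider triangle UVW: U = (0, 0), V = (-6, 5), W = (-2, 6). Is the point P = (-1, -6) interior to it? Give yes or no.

Barycentric coordinates of P: (49/26, 9/13, -41/26).
The three coordinates are positive, positive, negative; a point is interior exactly when all three are positive.

no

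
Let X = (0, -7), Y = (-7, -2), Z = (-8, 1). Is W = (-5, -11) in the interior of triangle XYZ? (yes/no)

no

Barycentric coordinates of W: (-3/16, 9/2, -53/16).
The three coordinates are negative, positive, negative; a point is interior exactly when all three are positive.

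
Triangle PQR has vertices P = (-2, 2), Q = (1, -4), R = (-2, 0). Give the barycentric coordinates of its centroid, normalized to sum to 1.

The centroid is the average of the vertices, so each weight is 1/3.

(1/3, 1/3, 1/3)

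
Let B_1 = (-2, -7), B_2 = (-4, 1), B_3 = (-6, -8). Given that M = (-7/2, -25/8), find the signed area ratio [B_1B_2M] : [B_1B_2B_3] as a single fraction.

[B_1B_2B_3] = ½·((-2)·(1−(-8)) + (-4)·(-8−(-7)) + (-6)·(-7−1)) = ½·(-18 + 4 + 48) = 17.
[B_1B_2M] = ½·((-2)·(1−(-25/8)) + (-4)·(-25/8−(-7)) + (-7/2)·(-7−1)) = ½·(-33/4 − 31/2 + 28) = 17/8, so the ratio is (17/8)/17 = 1/8.

1/8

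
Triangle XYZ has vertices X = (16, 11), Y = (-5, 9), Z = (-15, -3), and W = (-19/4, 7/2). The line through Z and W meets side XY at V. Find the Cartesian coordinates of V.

(11/2, 10)

Barycentric coordinates of W with respect to XYZ: (1/4, 1/4, 1/2).
On side XY the Z-coordinate is zero; dropping W's Z-weight 1/2 and renormalizing the remaining 1/4 : 1/4 gives weights 1/2, 1/2 on X, Y.
V = (1/2)·(16, 11) + (1/2)·(-5, 9) = (11/2, 10).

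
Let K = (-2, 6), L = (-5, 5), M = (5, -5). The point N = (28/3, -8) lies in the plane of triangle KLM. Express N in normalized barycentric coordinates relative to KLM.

Signed area of the reference triangle: [KLM] = ½·((-2)·(5−(-5)) + (-5)·(-5−6) + 5·(6−5)) = ½·(-20 + 55 + 5) = 20.
[NLM] = ½·((28/3)·(5−(-5)) + (-5)·(-5−(-8)) + 5·(-8−5)) = ½·(280/3 − 15 − 65) = 20/3, so the K-coordinate is (20/3)/20 = 1/3.
[KNM] = ½·((-2)·(-8−(-5)) + (28/3)·(-5−6) + 5·(6−(-8))) = ½·(6 − 308/3 + 70) = -40/3, so the L-coordinate is -2/3.
[KLN] = ½·((-2)·(5−(-8)) + (-5)·(-8−6) + (28/3)·(6−5)) = ½·(-26 + 70 + 28/3) = 80/3, so the M-coordinate is 4/3.

(1/3, -2/3, 4/3)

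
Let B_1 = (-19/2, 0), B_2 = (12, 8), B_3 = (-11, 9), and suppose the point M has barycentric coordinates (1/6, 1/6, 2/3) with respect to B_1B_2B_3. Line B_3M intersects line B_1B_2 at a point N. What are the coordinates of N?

(5/4, 4)

Line B_3M meets B_1B_2 where the B_3-coordinate vanishes; zeroing M's B_3-weight and renormalizing leaves B_1, B_2-weights 1/6 : 1/6 → (1/2, 1/2).
So N = (1/2)·B_1 + (1/2)·B_2 = (5/4, 4).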